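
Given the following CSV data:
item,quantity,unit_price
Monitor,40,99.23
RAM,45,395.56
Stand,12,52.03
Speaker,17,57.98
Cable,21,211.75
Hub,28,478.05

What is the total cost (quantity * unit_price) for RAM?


Row: RAM
quantity = 45
unit_price = 395.56
total = 45 * 395.56 = 17800.2

ANSWER: 17800.2


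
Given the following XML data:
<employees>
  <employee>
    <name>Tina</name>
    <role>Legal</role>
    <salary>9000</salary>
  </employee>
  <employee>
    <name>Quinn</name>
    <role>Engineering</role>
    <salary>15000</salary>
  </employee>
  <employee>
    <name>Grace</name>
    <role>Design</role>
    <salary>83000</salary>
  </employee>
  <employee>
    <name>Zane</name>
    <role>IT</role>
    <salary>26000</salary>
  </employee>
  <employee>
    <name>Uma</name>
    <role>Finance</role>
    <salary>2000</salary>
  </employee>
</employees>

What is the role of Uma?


Searching for <employee> with <name>Uma</name>
Found at position 5
<role>Finance</role>

ANSWER: Finance


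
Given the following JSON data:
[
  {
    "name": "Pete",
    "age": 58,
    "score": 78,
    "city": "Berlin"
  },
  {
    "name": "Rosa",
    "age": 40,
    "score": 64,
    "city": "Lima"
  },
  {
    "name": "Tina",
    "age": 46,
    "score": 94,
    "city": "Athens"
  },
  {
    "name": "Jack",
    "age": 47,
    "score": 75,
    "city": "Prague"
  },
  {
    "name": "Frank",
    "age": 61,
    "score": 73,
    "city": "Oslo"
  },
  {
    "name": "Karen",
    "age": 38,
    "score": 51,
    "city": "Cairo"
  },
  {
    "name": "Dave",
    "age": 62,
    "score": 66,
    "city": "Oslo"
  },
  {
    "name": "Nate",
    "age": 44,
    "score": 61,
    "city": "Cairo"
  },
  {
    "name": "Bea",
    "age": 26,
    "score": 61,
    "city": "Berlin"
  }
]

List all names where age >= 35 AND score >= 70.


Checking both conditions:
  Pete (age=58, score=78) -> YES
  Rosa (age=40, score=64) -> no
  Tina (age=46, score=94) -> YES
  Jack (age=47, score=75) -> YES
  Frank (age=61, score=73) -> YES
  Karen (age=38, score=51) -> no
  Dave (age=62, score=66) -> no
  Nate (age=44, score=61) -> no
  Bea (age=26, score=61) -> no


ANSWER: Pete, Tina, Jack, Frank


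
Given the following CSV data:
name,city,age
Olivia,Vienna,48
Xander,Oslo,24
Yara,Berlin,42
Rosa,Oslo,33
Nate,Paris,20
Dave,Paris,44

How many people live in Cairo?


Scanning city column for 'Cairo':
Total matches: 0

ANSWER: 0


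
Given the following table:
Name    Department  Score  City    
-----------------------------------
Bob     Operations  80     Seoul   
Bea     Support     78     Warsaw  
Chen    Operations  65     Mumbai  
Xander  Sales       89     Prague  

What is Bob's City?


Row 1: Bob
City = Seoul

ANSWER: Seoul


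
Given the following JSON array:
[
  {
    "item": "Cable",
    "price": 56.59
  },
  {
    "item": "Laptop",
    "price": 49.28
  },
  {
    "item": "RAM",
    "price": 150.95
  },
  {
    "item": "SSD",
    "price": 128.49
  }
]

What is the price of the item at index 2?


Array index 2 -> RAM
price = 150.95

ANSWER: 150.95


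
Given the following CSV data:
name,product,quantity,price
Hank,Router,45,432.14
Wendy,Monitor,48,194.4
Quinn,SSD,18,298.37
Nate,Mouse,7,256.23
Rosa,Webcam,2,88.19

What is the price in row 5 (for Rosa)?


Row 5: Rosa
Column 'price' = 88.19

ANSWER: 88.19


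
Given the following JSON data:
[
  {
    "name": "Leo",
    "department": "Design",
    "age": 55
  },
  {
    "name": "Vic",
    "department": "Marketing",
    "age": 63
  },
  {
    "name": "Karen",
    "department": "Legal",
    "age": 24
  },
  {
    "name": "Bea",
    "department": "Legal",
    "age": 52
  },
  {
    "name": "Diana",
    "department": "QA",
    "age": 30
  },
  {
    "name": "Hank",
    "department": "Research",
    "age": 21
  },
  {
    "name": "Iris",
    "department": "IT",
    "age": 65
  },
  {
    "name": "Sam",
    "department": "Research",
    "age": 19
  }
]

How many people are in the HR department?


Scanning records for department = HR
  No matches found
Count: 0

ANSWER: 0


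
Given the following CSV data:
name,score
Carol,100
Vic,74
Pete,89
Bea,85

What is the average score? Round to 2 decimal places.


Scores: 100, 74, 89, 85
Sum = 348
Count = 4
Average = 348 / 4 = 87.00

ANSWER: 87.00


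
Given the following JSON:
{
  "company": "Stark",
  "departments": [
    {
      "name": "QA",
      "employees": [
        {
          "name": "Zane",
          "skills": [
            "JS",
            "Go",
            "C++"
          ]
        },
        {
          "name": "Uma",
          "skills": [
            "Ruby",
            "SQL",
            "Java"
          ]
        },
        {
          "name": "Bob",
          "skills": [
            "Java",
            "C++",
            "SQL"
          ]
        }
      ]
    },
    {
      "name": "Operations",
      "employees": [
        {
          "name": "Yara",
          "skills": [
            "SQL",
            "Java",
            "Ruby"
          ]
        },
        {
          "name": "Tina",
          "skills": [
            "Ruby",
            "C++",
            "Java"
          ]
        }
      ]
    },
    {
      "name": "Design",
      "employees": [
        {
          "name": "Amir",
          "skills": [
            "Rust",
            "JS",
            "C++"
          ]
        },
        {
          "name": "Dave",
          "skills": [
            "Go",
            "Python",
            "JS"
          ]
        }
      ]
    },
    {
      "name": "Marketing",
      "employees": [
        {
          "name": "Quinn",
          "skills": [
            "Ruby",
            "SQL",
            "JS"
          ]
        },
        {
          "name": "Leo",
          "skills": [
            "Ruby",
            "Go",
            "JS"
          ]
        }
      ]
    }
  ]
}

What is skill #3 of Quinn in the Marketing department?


Path: departments[3].employees[0].skills[2]
Value: JS

ANSWER: JS


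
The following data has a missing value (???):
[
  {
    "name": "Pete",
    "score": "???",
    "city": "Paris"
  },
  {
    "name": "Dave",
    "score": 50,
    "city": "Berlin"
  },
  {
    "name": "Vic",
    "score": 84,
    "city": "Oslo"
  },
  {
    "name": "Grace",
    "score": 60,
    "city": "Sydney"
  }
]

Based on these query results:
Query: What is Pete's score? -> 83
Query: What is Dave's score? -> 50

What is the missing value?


The missing value is Pete's score
From query: Pete's score = 83

ANSWER: 83


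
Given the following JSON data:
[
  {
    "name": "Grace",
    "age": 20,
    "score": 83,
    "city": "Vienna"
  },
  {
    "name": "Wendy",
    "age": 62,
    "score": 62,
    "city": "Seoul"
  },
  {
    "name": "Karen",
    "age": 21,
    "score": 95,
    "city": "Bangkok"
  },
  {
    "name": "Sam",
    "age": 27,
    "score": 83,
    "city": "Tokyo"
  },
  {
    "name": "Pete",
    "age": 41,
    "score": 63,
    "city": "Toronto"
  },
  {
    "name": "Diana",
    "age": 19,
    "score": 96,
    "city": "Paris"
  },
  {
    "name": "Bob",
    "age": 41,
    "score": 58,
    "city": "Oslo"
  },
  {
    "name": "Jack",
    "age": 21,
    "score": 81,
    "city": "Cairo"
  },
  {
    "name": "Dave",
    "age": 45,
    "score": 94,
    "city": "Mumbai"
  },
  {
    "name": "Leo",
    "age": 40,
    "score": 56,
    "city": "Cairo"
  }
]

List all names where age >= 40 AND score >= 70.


Checking both conditions:
  Grace (age=20, score=83) -> no
  Wendy (age=62, score=62) -> no
  Karen (age=21, score=95) -> no
  Sam (age=27, score=83) -> no
  Pete (age=41, score=63) -> no
  Diana (age=19, score=96) -> no
  Bob (age=41, score=58) -> no
  Jack (age=21, score=81) -> no
  Dave (age=45, score=94) -> YES
  Leo (age=40, score=56) -> no


ANSWER: Dave


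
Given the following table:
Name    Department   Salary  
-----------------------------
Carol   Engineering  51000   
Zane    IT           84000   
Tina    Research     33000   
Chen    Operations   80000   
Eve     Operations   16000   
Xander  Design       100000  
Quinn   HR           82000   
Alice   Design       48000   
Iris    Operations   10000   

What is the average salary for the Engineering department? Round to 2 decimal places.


Engineering department members:
  Carol: 51000
Sum = 51000
Count = 1
Average = 51000 / 1 = 51000.00

ANSWER: 51000.00


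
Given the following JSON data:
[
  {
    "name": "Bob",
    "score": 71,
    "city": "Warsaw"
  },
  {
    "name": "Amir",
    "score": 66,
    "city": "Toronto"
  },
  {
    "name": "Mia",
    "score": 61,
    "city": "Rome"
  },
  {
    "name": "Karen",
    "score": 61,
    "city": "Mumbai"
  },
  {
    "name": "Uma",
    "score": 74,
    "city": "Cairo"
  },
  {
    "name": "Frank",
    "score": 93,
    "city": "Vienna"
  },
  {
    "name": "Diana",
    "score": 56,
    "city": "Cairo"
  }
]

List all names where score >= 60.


Filtering records where score >= 60:
  Bob (score=71) -> YES
  Amir (score=66) -> YES
  Mia (score=61) -> YES
  Karen (score=61) -> YES
  Uma (score=74) -> YES
  Frank (score=93) -> YES
  Diana (score=56) -> no


ANSWER: Bob, Amir, Mia, Karen, Uma, Frank


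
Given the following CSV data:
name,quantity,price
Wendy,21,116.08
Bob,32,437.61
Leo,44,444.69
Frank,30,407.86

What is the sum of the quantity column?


Values in 'quantity' column:
  Row 1: 21
  Row 2: 32
  Row 3: 44
  Row 4: 30
Sum = 21 + 32 + 44 + 30 = 127

ANSWER: 127


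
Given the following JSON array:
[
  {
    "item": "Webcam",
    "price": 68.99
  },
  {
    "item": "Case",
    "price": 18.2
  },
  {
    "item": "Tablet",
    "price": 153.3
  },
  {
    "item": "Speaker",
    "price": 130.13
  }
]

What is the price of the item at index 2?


Array index 2 -> Tablet
price = 153.3

ANSWER: 153.3


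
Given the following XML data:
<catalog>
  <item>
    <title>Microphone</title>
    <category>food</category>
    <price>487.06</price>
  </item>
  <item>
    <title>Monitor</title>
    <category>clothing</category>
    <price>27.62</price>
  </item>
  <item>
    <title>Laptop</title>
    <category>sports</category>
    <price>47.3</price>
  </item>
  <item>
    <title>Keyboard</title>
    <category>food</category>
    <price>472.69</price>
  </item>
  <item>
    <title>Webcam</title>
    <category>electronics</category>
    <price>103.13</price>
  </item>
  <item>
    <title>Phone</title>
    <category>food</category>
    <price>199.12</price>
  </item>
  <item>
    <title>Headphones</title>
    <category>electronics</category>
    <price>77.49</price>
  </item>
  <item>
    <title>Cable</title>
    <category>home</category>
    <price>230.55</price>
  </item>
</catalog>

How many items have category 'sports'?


Scanning <item> elements for <category>sports</category>:
  Item 3: Laptop -> MATCH
Count: 1

ANSWER: 1


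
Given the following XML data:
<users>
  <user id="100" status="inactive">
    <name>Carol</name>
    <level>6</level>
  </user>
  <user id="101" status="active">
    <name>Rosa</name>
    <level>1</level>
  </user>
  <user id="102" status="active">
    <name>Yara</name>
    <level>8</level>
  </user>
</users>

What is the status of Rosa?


Finding user with name = Rosa
user id="101" status="active"

ANSWER: active


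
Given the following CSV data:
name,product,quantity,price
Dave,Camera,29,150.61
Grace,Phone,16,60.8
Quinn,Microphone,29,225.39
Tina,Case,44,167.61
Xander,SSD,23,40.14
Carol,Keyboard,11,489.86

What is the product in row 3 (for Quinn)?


Row 3: Quinn
Column 'product' = Microphone

ANSWER: Microphone


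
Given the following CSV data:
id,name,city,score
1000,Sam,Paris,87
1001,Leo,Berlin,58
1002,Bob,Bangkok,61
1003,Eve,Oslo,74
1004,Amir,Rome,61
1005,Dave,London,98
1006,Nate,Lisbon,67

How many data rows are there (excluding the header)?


Counting rows (excluding header):
Header: id,name,city,score
Data rows: 7

ANSWER: 7


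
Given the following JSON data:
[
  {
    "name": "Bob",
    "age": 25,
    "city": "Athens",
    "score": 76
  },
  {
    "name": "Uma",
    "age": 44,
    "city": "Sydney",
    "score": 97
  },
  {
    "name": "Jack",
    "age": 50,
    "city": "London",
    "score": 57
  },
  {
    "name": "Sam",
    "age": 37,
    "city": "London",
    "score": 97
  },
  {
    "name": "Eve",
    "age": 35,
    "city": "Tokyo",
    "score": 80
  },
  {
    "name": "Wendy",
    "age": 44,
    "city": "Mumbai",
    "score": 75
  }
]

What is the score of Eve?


Looking up record where name = Eve
Record index: 4
Field 'score' = 80

ANSWER: 80


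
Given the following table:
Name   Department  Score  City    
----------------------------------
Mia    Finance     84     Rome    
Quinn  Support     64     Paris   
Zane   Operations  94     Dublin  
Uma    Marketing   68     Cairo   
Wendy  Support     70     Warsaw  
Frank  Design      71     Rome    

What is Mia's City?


Row 1: Mia
City = Rome

ANSWER: Rome


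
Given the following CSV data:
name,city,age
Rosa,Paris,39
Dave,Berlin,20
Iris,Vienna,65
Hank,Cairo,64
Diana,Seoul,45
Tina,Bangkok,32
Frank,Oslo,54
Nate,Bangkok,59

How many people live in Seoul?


Scanning city column for 'Seoul':
  Row 5: Diana -> MATCH
Total matches: 1

ANSWER: 1


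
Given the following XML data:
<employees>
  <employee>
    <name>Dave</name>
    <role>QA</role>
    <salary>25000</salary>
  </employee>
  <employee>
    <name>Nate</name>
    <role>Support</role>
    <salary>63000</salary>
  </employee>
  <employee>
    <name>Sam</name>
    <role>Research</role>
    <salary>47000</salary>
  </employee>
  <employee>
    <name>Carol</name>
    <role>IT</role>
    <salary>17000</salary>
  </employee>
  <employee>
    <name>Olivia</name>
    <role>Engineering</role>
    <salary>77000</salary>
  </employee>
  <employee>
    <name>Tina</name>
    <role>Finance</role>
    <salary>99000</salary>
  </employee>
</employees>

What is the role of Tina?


Searching for <employee> with <name>Tina</name>
Found at position 6
<role>Finance</role>

ANSWER: Finance


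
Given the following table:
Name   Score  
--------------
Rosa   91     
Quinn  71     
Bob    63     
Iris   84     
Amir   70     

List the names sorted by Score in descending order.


Sorting by Score (descending):
  Rosa: 91
  Iris: 84
  Quinn: 71
  Amir: 70
  Bob: 63


ANSWER: Rosa, Iris, Quinn, Amir, Bob


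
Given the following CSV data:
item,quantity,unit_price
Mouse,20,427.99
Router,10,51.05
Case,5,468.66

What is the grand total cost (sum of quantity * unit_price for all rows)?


Computing row totals:
  Mouse: 20 * 427.99 = 8559.8
  Router: 10 * 51.05 = 510.5
  Case: 5 * 468.66 = 2343.3
Grand total = 8559.8 + 510.5 + 2343.3 = 11413.6

ANSWER: 11413.6


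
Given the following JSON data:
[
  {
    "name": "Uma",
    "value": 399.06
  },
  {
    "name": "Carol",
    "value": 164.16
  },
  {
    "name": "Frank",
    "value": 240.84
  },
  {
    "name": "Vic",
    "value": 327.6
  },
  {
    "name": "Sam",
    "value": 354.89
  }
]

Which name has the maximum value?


Comparing values:
  Uma: 399.06
  Carol: 164.16
  Frank: 240.84
  Vic: 327.6
  Sam: 354.89
Maximum: Uma (399.06)

ANSWER: Uma


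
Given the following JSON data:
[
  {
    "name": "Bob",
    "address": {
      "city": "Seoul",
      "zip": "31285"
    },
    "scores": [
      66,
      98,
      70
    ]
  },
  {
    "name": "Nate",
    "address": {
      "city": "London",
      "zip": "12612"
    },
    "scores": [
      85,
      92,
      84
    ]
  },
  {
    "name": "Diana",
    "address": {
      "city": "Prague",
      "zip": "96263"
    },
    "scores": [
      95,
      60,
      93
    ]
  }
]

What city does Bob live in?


Path: records[0].address.city
Value: Seoul

ANSWER: Seoul


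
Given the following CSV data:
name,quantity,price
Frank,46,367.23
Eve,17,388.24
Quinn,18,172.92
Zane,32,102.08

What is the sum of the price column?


Values in 'price' column:
  Row 1: 367.23
  Row 2: 388.24
  Row 3: 172.92
  Row 4: 102.08
Sum = 367.23 + 388.24 + 172.92 + 102.08 = 1030.47

ANSWER: 1030.47


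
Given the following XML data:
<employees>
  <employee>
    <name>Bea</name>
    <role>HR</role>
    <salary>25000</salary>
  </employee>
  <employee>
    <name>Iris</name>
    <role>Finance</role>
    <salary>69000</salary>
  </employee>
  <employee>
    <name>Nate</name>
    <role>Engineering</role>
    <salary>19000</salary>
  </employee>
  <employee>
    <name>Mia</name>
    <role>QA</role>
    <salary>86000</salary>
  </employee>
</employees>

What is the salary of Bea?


Searching for <employee> with <name>Bea</name>
Found at position 1
<salary>25000</salary>

ANSWER: 25000


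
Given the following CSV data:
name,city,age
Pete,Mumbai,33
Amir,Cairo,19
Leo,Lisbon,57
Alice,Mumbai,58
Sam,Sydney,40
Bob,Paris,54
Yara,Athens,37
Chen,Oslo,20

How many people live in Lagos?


Scanning city column for 'Lagos':
Total matches: 0

ANSWER: 0


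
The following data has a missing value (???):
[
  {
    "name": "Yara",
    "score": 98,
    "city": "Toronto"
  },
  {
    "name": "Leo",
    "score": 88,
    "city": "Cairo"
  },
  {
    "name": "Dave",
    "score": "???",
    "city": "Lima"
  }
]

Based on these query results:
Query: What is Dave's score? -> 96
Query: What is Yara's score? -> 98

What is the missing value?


The missing value is Dave's score
From query: Dave's score = 96

ANSWER: 96


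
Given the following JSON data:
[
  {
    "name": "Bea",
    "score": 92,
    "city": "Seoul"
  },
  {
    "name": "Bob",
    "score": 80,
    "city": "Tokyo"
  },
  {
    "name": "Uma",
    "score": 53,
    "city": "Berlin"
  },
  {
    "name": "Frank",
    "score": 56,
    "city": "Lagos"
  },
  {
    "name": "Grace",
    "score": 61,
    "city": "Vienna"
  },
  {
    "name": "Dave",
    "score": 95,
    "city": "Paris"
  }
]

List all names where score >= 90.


Filtering records where score >= 90:
  Bea (score=92) -> YES
  Bob (score=80) -> no
  Uma (score=53) -> no
  Frank (score=56) -> no
  Grace (score=61) -> no
  Dave (score=95) -> YES


ANSWER: Bea, Dave


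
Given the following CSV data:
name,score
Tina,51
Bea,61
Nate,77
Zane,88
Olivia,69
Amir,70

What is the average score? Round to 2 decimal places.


Scores: 51, 61, 77, 88, 69, 70
Sum = 416
Count = 6
Average = 416 / 6 = 69.33

ANSWER: 69.33


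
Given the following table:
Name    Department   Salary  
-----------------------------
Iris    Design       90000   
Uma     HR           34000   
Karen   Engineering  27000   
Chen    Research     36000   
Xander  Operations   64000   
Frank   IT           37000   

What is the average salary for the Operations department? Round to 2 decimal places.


Operations department members:
  Xander: 64000
Sum = 64000
Count = 1
Average = 64000 / 1 = 64000.00

ANSWER: 64000.00


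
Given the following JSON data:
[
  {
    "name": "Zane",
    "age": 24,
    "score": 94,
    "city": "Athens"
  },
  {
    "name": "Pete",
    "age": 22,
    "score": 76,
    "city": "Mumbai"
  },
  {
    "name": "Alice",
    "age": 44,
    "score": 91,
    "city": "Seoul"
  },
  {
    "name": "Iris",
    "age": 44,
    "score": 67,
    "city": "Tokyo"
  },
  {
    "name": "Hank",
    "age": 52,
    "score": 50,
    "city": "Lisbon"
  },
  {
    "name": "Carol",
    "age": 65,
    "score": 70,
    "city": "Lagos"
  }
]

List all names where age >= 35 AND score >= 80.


Checking both conditions:
  Zane (age=24, score=94) -> no
  Pete (age=22, score=76) -> no
  Alice (age=44, score=91) -> YES
  Iris (age=44, score=67) -> no
  Hank (age=52, score=50) -> no
  Carol (age=65, score=70) -> no


ANSWER: Alice


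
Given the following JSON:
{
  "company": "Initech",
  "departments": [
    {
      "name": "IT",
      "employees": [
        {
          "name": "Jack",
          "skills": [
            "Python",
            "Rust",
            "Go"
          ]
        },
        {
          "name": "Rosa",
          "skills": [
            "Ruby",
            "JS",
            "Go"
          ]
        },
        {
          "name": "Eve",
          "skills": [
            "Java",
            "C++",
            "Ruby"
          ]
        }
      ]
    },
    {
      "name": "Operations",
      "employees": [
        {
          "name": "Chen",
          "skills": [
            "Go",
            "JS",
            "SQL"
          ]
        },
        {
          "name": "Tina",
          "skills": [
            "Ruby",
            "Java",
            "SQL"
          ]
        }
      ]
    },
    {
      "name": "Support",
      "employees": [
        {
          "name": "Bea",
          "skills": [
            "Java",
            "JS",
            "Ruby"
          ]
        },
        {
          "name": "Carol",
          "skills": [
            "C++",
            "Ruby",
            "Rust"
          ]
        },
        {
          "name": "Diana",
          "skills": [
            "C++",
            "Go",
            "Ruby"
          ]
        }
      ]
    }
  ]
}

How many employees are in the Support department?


Path: departments[2].employees
Count: 3

ANSWER: 3


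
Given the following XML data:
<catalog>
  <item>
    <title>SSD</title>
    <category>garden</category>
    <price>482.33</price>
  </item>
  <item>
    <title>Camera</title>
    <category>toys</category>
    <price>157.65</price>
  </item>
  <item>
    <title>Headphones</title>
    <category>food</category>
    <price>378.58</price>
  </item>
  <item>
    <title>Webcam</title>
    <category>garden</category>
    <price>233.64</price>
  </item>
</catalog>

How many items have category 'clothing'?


Scanning <item> elements for <category>clothing</category>:
Count: 0

ANSWER: 0


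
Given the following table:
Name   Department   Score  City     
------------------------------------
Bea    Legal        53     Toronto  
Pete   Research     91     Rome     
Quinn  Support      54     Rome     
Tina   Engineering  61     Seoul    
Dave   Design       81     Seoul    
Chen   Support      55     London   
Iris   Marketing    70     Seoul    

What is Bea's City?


Row 1: Bea
City = Toronto

ANSWER: Toronto


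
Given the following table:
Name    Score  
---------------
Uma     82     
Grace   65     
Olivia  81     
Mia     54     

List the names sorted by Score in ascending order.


Sorting by Score (ascending):
  Mia: 54
  Grace: 65
  Olivia: 81
  Uma: 82


ANSWER: Mia, Grace, Olivia, Uma


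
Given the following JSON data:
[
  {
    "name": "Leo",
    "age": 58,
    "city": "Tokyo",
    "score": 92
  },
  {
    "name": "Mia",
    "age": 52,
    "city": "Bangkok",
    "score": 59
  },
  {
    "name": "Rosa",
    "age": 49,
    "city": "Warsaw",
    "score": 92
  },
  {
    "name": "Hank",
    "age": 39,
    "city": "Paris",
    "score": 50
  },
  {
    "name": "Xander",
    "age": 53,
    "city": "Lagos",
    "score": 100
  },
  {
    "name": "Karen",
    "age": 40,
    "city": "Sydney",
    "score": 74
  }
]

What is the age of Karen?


Looking up record where name = Karen
Record index: 5
Field 'age' = 40

ANSWER: 40


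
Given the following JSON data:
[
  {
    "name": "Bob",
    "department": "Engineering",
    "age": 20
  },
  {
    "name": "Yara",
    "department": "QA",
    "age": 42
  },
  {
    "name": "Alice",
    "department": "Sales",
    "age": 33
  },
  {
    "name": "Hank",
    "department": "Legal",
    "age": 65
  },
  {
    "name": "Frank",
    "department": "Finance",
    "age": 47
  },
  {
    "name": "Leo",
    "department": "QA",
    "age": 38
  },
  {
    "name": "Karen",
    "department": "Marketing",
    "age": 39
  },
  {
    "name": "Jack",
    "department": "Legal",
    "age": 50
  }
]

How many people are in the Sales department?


Scanning records for department = Sales
  Record 2: Alice
Count: 1

ANSWER: 1


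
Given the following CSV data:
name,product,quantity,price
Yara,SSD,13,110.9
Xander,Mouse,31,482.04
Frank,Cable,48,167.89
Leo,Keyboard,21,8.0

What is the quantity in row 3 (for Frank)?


Row 3: Frank
Column 'quantity' = 48

ANSWER: 48


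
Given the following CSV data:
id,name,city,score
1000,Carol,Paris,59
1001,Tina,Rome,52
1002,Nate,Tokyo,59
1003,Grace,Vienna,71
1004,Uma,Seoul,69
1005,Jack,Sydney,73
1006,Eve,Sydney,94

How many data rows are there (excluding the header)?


Counting rows (excluding header):
Header: id,name,city,score
Data rows: 7

ANSWER: 7


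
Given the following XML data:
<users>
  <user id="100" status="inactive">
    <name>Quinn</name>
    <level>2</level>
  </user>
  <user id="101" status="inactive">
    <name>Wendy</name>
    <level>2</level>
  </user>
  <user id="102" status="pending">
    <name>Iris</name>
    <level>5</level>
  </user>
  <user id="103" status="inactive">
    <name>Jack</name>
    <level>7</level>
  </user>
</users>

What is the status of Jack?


Finding user with name = Jack
user id="103" status="inactive"

ANSWER: inactive


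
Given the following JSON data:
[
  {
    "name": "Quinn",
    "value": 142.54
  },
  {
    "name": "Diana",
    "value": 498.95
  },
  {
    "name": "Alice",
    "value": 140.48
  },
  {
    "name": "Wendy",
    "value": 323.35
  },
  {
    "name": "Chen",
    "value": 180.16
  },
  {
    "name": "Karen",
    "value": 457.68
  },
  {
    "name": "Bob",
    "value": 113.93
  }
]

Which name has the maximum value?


Comparing values:
  Quinn: 142.54
  Diana: 498.95
  Alice: 140.48
  Wendy: 323.35
  Chen: 180.16
  Karen: 457.68
  Bob: 113.93
Maximum: Diana (498.95)

ANSWER: Diana


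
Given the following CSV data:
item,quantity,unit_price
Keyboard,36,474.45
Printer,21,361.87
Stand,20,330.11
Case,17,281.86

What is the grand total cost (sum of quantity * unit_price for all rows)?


Computing row totals:
  Keyboard: 36 * 474.45 = 17080.2
  Printer: 21 * 361.87 = 7599.27
  Stand: 20 * 330.11 = 6602.2
  Case: 17 * 281.86 = 4791.62
Grand total = 17080.2 + 7599.27 + 6602.2 + 4791.62 = 36073.29

ANSWER: 36073.29


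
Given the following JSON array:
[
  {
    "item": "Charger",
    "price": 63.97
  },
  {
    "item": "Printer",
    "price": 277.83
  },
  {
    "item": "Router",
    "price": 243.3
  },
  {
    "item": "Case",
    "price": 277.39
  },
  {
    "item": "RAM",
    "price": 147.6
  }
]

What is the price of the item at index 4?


Array index 4 -> RAM
price = 147.6

ANSWER: 147.6


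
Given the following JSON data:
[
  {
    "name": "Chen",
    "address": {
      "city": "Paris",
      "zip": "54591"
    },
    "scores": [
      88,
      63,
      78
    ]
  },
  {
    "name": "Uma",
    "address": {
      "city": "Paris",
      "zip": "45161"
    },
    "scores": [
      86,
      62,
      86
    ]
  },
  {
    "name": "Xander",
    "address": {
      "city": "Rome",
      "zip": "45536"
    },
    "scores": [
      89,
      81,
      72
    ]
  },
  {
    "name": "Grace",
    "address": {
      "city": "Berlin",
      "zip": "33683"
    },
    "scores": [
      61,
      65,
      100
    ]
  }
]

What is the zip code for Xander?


Path: records[2].address.zip
Value: 45536

ANSWER: 45536


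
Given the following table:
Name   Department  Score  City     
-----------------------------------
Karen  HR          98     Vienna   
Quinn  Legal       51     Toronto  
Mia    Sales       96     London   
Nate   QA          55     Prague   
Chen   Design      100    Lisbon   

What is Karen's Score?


Row 1: Karen
Score = 98

ANSWER: 98


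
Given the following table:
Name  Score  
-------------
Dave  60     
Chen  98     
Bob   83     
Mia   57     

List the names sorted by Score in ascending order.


Sorting by Score (ascending):
  Mia: 57
  Dave: 60
  Bob: 83
  Chen: 98


ANSWER: Mia, Dave, Bob, Chen


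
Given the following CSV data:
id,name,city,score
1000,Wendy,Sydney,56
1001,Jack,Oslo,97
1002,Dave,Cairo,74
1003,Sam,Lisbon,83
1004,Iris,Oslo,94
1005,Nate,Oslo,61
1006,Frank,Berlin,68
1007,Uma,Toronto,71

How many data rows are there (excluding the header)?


Counting rows (excluding header):
Header: id,name,city,score
Data rows: 8

ANSWER: 8


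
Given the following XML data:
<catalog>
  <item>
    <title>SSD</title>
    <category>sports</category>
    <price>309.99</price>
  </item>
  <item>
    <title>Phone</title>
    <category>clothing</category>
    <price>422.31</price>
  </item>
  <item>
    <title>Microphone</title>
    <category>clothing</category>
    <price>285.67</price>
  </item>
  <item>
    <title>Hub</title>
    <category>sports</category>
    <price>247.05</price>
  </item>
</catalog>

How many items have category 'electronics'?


Scanning <item> elements for <category>electronics</category>:
Count: 0

ANSWER: 0


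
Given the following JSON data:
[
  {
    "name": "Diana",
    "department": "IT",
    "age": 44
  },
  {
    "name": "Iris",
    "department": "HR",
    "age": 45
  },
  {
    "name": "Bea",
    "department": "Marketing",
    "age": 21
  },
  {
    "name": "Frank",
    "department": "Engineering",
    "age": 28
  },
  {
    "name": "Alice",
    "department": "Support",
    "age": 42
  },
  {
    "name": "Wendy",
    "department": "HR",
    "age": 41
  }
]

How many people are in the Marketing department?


Scanning records for department = Marketing
  Record 2: Bea
Count: 1

ANSWER: 1


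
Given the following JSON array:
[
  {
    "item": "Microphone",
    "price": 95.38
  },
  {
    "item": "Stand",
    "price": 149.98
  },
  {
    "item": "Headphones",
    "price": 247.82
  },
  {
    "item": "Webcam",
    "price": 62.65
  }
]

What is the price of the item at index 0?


Array index 0 -> Microphone
price = 95.38

ANSWER: 95.38


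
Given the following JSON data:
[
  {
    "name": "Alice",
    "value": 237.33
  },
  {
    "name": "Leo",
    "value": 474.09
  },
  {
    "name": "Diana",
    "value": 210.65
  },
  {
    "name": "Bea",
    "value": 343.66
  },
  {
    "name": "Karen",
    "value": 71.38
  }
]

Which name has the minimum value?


Comparing values:
  Alice: 237.33
  Leo: 474.09
  Diana: 210.65
  Bea: 343.66
  Karen: 71.38
Minimum: Karen (71.38)

ANSWER: Karen


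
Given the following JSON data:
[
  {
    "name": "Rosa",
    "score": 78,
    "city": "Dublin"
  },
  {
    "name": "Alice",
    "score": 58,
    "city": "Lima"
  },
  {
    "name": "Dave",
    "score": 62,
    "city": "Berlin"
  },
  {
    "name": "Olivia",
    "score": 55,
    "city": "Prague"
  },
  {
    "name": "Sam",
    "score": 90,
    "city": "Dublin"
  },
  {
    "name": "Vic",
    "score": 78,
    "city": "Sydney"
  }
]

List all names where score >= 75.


Filtering records where score >= 75:
  Rosa (score=78) -> YES
  Alice (score=58) -> no
  Dave (score=62) -> no
  Olivia (score=55) -> no
  Sam (score=90) -> YES
  Vic (score=78) -> YES


ANSWER: Rosa, Sam, Vic


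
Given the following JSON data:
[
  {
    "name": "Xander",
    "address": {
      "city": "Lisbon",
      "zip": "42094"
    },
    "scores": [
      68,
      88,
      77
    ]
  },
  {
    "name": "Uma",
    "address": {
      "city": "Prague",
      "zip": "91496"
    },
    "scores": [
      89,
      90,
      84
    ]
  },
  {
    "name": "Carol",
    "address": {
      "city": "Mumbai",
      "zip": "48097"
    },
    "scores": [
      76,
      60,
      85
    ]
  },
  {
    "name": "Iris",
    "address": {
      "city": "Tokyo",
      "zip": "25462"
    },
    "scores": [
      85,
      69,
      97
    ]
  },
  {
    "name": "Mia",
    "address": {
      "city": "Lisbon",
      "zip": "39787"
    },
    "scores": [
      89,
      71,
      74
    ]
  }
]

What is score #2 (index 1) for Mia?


Path: records[4].scores[1]
Value: 71

ANSWER: 71


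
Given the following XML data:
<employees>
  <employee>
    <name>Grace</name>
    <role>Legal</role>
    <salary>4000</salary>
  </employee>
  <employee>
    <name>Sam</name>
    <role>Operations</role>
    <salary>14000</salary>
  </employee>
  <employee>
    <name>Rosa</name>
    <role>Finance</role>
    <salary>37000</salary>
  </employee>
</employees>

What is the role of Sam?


Searching for <employee> with <name>Sam</name>
Found at position 2
<role>Operations</role>

ANSWER: Operations


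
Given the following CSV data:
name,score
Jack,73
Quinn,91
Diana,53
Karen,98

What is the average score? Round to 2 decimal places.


Scores: 73, 91, 53, 98
Sum = 315
Count = 4
Average = 315 / 4 = 78.75

ANSWER: 78.75


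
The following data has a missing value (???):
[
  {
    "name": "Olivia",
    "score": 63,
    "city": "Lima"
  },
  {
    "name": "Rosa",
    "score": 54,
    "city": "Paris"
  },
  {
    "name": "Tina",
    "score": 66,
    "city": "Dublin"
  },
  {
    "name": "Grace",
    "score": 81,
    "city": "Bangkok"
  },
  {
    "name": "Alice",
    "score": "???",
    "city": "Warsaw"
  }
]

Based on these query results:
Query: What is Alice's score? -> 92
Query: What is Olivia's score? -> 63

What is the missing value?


The missing value is Alice's score
From query: Alice's score = 92

ANSWER: 92


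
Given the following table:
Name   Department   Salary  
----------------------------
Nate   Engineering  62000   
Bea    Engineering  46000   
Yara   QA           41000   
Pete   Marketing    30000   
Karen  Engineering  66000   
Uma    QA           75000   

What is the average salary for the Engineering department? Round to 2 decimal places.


Engineering department members:
  Nate: 62000
  Bea: 46000
  Karen: 66000
Sum = 174000
Count = 3
Average = 174000 / 3 = 58000.00

ANSWER: 58000.00


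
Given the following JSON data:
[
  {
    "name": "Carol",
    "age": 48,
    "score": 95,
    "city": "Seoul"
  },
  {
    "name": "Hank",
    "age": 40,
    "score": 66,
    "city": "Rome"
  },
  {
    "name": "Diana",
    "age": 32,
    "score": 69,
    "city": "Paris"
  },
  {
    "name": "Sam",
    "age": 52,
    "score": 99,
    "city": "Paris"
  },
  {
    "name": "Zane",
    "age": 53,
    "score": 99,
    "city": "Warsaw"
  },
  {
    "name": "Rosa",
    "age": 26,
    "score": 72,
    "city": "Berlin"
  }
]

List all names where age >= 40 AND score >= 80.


Checking both conditions:
  Carol (age=48, score=95) -> YES
  Hank (age=40, score=66) -> no
  Diana (age=32, score=69) -> no
  Sam (age=52, score=99) -> YES
  Zane (age=53, score=99) -> YES
  Rosa (age=26, score=72) -> no


ANSWER: Carol, Sam, Zane


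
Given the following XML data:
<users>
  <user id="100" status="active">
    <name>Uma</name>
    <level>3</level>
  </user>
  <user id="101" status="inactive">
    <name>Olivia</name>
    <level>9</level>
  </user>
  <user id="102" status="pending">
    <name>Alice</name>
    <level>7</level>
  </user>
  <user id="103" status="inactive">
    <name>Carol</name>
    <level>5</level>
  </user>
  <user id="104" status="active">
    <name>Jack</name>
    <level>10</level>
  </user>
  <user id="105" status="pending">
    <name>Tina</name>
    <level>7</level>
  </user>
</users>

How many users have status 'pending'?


Counting users with status='pending':
  Alice (id=102) -> MATCH
  Tina (id=105) -> MATCH
Count: 2

ANSWER: 2


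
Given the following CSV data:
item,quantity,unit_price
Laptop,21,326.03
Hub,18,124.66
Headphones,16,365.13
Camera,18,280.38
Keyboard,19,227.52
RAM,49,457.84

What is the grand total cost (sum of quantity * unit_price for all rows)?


Computing row totals:
  Laptop: 21 * 326.03 = 6846.63
  Hub: 18 * 124.66 = 2243.88
  Headphones: 16 * 365.13 = 5842.08
  Camera: 18 * 280.38 = 5046.84
  Keyboard: 19 * 227.52 = 4322.88
  RAM: 49 * 457.84 = 22434.16
Grand total = 6846.63 + 2243.88 + 5842.08 + 5046.84 + 4322.88 + 22434.16 = 46736.47

ANSWER: 46736.47


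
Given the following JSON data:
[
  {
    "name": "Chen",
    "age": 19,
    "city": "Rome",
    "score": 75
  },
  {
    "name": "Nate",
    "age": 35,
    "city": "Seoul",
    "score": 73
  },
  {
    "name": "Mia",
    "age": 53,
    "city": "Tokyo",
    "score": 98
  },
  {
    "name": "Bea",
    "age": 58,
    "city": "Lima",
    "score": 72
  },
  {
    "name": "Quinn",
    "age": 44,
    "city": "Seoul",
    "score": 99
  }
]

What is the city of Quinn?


Looking up record where name = Quinn
Record index: 4
Field 'city' = Seoul

ANSWER: Seoul


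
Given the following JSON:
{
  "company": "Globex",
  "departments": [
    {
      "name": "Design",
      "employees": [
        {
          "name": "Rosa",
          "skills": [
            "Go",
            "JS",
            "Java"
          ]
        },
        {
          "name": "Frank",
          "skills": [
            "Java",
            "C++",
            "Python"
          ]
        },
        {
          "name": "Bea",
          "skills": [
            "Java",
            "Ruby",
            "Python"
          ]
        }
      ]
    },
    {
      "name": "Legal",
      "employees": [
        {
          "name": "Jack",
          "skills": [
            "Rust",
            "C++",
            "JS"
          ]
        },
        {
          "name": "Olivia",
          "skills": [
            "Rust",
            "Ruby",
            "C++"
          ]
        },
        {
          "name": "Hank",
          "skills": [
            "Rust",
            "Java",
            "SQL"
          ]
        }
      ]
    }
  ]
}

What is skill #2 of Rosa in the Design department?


Path: departments[0].employees[0].skills[1]
Value: JS

ANSWER: JS


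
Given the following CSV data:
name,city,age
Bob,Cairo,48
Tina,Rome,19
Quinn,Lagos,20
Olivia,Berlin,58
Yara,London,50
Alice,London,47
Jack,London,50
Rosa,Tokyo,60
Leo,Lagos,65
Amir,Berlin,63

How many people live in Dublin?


Scanning city column for 'Dublin':
Total matches: 0

ANSWER: 0


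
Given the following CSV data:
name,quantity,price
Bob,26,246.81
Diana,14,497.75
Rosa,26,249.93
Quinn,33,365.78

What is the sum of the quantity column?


Values in 'quantity' column:
  Row 1: 26
  Row 2: 14
  Row 3: 26
  Row 4: 33
Sum = 26 + 14 + 26 + 33 = 99

ANSWER: 99


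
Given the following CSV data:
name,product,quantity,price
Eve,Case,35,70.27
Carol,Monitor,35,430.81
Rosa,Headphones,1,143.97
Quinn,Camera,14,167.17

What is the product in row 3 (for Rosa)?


Row 3: Rosa
Column 'product' = Headphones

ANSWER: Headphones


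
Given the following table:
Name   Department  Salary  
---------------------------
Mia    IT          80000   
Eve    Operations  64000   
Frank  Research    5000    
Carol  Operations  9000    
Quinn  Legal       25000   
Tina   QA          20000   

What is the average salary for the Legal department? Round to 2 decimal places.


Legal department members:
  Quinn: 25000
Sum = 25000
Count = 1
Average = 25000 / 1 = 25000.00

ANSWER: 25000.00


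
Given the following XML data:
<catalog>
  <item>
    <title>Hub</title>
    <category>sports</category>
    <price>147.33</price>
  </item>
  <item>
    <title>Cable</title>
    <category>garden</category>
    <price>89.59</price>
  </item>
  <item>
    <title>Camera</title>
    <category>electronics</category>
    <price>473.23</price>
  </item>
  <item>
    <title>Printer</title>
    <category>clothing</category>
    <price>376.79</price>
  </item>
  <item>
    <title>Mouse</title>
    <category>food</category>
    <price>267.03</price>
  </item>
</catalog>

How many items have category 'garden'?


Scanning <item> elements for <category>garden</category>:
  Item 2: Cable -> MATCH
Count: 1

ANSWER: 1


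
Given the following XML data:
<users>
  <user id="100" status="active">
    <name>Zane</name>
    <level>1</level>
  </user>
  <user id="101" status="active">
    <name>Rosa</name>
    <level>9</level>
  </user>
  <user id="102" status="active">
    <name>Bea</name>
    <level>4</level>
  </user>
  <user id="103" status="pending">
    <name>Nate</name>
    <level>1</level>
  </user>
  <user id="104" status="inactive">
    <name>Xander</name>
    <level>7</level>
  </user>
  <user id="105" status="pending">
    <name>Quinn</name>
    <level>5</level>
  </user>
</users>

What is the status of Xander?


Finding user with name = Xander
user id="104" status="inactive"

ANSWER: inactive


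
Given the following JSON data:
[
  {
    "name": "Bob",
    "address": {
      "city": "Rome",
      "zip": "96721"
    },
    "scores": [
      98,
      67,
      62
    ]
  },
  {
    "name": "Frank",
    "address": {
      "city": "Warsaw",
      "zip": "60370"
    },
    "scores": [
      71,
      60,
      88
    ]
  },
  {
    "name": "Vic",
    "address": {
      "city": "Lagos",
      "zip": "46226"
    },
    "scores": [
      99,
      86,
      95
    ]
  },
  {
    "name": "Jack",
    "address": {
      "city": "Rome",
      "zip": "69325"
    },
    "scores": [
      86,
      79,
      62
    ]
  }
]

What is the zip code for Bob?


Path: records[0].address.zip
Value: 96721

ANSWER: 96721
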